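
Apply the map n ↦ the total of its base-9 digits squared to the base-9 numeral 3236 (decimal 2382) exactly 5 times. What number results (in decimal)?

2382 = (3,2,3,6)_9 → 3² + 2² + 3² + 6² = 9 + 4 + 9 + 36 = 58
58 = (6,4)_9 → 6² + 4² = 36 + 16 = 52
52 = (5,7)_9 → 5² + 7² = 25 + 49 = 74
74 = (8,2)_9 → 8² + 2² = 64 + 4 = 68
68 = (7,5)_9 → 7² + 5² = 49 + 25 = 74

74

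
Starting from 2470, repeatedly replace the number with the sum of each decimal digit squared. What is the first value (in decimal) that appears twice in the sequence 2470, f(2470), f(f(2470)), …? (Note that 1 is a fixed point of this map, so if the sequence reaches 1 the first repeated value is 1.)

16

2470 → 2² + 4² + 7² + 0² = 4 + 16 + 49 + 0 = 69
69 → 6² + 9² = 36 + 81 = 117
117 → 1² + 1² + 7² = 1 + 1 + 49 = 51
51 → 5² + 1² = 25 + 1 = 26
26 → 2² + 6² = 4 + 36 = 40
40 → 4² + 0² = 16 + 0 = 16
16 → 1² + 6² = 1 + 36 = 37
37 → 3² + 7² = 9 + 49 = 58
58 → 5² + 8² = 25 + 64 = 89
89 → 8² + 9² = 64 + 81 = 145
145 → 1² + 4² + 5² = 1 + 16 + 25 = 42
42 → 4² + 2² = 16 + 4 = 20
20 → 2² + 0² = 4 + 0 = 4
4 → 4² = 16  — 16 already appeared earlier.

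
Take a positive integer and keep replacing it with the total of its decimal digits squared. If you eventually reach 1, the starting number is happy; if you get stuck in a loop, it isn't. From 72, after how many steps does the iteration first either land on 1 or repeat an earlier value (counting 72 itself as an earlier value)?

72 → 53
53 → 34
34 → 25
25 → 29
29 → 85
85 → 89
89 → 145
145 → 42
42 → 20
20 → 4
4 → 16
16 → 37
37 → 58
58 → 89  — 89 repeats.
That took 14 steps.

14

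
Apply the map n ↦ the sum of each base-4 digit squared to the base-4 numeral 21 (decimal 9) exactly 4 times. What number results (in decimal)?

9 = (2,1)_4 → 2² + 1² = 4 + 1 = 5
5 = (1,1)_4 → 1² + 1² = 1 + 1 = 2
2 = (2)_4 → 2² = 4
4 = (1,0)_4 → 1² + 0² = 1 + 0 = 1

1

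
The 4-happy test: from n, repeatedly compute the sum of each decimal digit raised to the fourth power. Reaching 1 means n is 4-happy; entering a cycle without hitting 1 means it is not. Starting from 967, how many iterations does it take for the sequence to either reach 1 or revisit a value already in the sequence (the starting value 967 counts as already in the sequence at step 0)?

967 → 9⁴ + 6⁴ + 7⁴ = 10258
10258 → 1⁴ + 0⁴ + 2⁴ + 5⁴ + 8⁴ = 4738
4738 → 4⁴ + 7⁴ + 3⁴ + 8⁴ = 6834
6834 → 6⁴ + 8⁴ + 3⁴ + 4⁴ = 5729
5729 → 5⁴ + 7⁴ + 2⁴ + 9⁴ = 9603
9603 → 9⁴ + 6⁴ + 0⁴ + 3⁴ = 7938
7938 → 7⁴ + 9⁴ + 3⁴ + 8⁴ = 13139
13139 → 1⁴ + 3⁴ + 1⁴ + 3⁴ + 9⁴ = 6725
6725 → 6⁴ + 7⁴ + 2⁴ + 5⁴ = 4338
4338 → 4⁴ + 3⁴ + 3⁴ + 8⁴ = 4514
4514 → 4⁴ + 5⁴ + 1⁴ + 4⁴ = 1138
1138 → 1⁴ + 1⁴ + 3⁴ + 8⁴ = 4179
4179 → 4⁴ + 1⁴ + 7⁴ + 9⁴ = 9219
9219 → 9⁴ + 2⁴ + 1⁴ + 9⁴ = 13139  — 13139 repeats.
That took 14 steps.

14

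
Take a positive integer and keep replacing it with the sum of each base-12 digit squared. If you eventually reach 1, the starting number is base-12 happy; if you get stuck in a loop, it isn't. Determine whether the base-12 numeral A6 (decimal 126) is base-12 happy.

not base-12 happy

126 = (10,6)_12 → 10² + 6² = 136
136 = (11,4)_12 → 11² + 4² = 137
137 = (11,5)_12 → 11² + 5² = 146
146 = (1,0,2)_12 → 1² + 0² + 2² = 5
5 = (5)_12 → 5² = 25
25 = (2,1)_12 → 2² + 1² = 5  — 5 already seen; the sequence cycles without reaching 1.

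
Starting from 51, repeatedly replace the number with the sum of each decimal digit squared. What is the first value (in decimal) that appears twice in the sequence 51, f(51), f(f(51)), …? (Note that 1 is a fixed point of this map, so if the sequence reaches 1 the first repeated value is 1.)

51 → 5² + 1² = 26
26 → 2² + 6² = 40
40 → 4² + 0² = 16
16 → 1² + 6² = 37
37 → 3² + 7² = 58
58 → 5² + 8² = 89
89 → 8² + 9² = 145
145 → 1² + 4² + 5² = 42
42 → 4² + 2² = 20
20 → 2² + 0² = 4
4 → 4² = 16  — 16 already appeared earlier.

16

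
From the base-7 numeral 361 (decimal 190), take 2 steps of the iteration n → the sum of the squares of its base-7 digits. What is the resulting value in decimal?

52

190 = (3,6,1)_7 → 3² + 6² + 1² = 9 + 36 + 1 = 46
46 = (6,4)_7 → 6² + 4² = 36 + 16 = 52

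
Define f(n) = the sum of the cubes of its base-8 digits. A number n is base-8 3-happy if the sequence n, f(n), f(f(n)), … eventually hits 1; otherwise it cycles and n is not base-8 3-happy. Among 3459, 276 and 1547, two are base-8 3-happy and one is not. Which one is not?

3459: 3459 → 459 → 371 → 368 → 341 → 258 → 72 → 2 → 8 → 1  — reaches 1 (base-8 3-happy)
276: 276 → 136 → 9 → 2 → 8 → 1  — reaches 1 (base-8 3-happy)
1547: 1547 → 55 → 559 → 469 → 476 → 434 → 440 → 559  — repeats 559 (not base-8 3-happy)

1547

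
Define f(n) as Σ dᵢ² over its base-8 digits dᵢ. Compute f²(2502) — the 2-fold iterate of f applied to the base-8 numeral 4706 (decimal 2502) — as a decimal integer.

42

2502 = (4,7,0,6)_8 → 4² + 7² + 0² + 6² = 16 + 49 + 0 + 36 = 101
101 = (1,4,5)_8 → 1² + 4² + 5² = 1 + 16 + 25 = 42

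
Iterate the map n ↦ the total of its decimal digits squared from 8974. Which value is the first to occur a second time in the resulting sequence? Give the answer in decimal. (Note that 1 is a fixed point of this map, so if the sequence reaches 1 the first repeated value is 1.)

8974 → 210
210 → 5
5 → 25
25 → 29
29 → 85
85 → 89
89 → 145
145 → 42
42 → 20
20 → 4
4 → 16
16 → 37
37 → 58
58 → 89  — 89 already appeared earlier.

89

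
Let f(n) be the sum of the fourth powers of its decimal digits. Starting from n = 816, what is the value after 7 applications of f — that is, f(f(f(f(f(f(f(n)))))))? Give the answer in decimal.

816 → 8⁴ + 1⁴ + 6⁴ = 4096 + 1 + 1296 = 5393
5393 → 5⁴ + 3⁴ + 9⁴ + 3⁴ = 625 + 81 + 6561 + 81 = 7348
7348 → 7⁴ + 3⁴ + 4⁴ + 8⁴ = 2401 + 81 + 256 + 4096 = 6834
6834 → 6⁴ + 8⁴ + 3⁴ + 4⁴ = 1296 + 4096 + 81 + 256 = 5729
5729 → 5⁴ + 7⁴ + 2⁴ + 9⁴ = 625 + 2401 + 16 + 6561 = 9603
9603 → 9⁴ + 6⁴ + 0⁴ + 3⁴ = 6561 + 1296 + 0 + 81 = 7938
7938 → 7⁴ + 9⁴ + 3⁴ + 8⁴ = 2401 + 6561 + 81 + 4096 = 13139

13139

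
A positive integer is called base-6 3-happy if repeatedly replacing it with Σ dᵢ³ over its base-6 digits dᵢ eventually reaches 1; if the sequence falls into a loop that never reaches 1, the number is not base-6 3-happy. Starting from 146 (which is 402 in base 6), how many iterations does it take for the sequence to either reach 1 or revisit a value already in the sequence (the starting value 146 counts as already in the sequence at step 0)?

146 = (4,0,2)_6 → 4³ + 0³ + 2³ = 64 + 0 + 8 = 72
72 = (2,0,0)_6 → 2³ + 0³ + 0³ = 8 + 0 + 0 = 8
8 = (1,2)_6 → 1³ + 2³ = 1 + 8 = 9
9 = (1,3)_6 → 1³ + 3³ = 1 + 27 = 28
28 = (4,4)_6 → 4³ + 4³ = 64 + 64 = 128
128 = (3,3,2)_6 → 3³ + 3³ + 2³ = 27 + 27 + 8 = 62
62 = (1,4,2)_6 → 1³ + 4³ + 2³ = 1 + 64 + 8 = 73
73 = (2,0,1)_6 → 2³ + 0³ + 1³ = 8 + 0 + 1 = 9  — 9 repeats.
That took 8 steps.

8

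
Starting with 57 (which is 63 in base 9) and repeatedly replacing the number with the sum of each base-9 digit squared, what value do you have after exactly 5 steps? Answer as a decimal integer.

57 = (6,3)_9 → 6² + 3² = 45
45 = (5,0)_9 → 5² + 0² = 25
25 = (2,7)_9 → 2² + 7² = 53
53 = (5,8)_9 → 5² + 8² = 89
89 = (1,0,8)_9 → 1² + 0² + 8² = 65

65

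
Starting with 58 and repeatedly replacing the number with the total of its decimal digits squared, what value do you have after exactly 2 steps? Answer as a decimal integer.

58 → 89
89 → 145

145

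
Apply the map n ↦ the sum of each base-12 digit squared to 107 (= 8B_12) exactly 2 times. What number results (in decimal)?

107 = (8,11)_12 → 8² + 11² = 64 + 121 = 185
185 = (1,3,5)_12 → 1² + 3² + 5² = 1 + 9 + 25 = 35

35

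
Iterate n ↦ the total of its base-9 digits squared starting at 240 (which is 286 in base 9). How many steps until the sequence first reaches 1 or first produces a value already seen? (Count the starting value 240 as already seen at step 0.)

240 = (2,8,6)_9 → 2² + 8² + 6² = 104
104 = (1,2,5)_9 → 1² + 2² + 5² = 30
30 = (3,3)_9 → 3² + 3² = 18
18 = (2,0)_9 → 2² + 0² = 4
4 = (4)_9 → 4² = 16
16 = (1,7)_9 → 1² + 7² = 50
50 = (5,5)_9 → 5² + 5² = 50  — 50 repeats.
That took 7 steps.

7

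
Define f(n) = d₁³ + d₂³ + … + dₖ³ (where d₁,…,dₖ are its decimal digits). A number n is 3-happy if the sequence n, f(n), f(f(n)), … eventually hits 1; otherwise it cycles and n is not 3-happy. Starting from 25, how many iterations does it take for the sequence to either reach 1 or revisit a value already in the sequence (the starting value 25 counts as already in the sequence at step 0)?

25 → 2³ + 5³ = 8 + 125 = 133
133 → 1³ + 3³ + 3³ = 1 + 27 + 27 = 55
55 → 5³ + 5³ = 125 + 125 = 250
250 → 2³ + 5³ + 0³ = 8 + 125 + 0 = 133  — 133 repeats.
That took 4 steps.

4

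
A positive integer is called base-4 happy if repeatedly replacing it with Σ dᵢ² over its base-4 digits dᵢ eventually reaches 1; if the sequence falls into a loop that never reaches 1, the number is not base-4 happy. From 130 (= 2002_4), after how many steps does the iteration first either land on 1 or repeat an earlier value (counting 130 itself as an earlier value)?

3

130 = (2,0,0,2)_4 → 2² + 0² + 0² + 2² = 4 + 0 + 0 + 4 = 8
8 = (2,0)_4 → 2² + 0² = 4 + 0 = 4
4 = (1,0)_4 → 1² + 0² = 1 + 0 = 1  — reached 1.
That took 3 steps.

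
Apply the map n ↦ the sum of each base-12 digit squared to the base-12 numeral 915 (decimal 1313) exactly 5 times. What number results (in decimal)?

1313 = (9,1,5)_12 → 107
107 = (8,11)_12 → 185
185 = (1,3,5)_12 → 35
35 = (2,11)_12 → 125
125 = (10,5)_12 → 125

125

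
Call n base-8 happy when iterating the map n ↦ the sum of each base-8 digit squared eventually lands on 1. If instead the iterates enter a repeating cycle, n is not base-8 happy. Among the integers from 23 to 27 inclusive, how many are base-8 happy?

1

23: 23 → 53 → 61 → 74 → 6 → 36 → 32 → 16 → 4 → 16  — not base-8 happy
24: 24 → 9 → 2 → 4 → 16 → 4  — not base-8 happy
25: 25 → 10 → 5 → 25  — not base-8 happy
26: 26 → 13 → 26  — not base-8 happy
27: 27 → 18 → 8 → 1  — base-8 happy
base-8 happy: 27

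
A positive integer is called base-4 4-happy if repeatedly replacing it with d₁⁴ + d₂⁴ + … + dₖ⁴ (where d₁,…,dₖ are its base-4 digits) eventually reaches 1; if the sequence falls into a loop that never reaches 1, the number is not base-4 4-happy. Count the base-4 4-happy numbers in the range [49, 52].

49: 49 → 82 → 18 → 17 → 2 → 16 → 1  (reaches 1)
50: 50 → 97 → 18 → 17 → 2 → 16 → 1  (reaches 1)
51: 51 → 162 → 48 → 81 → 3 → 81  (repeats 81)
52: 52 → 82 → 18 → 17 → 2 → 16 → 1  (reaches 1)
base-4 4-happy: 49, 50, 52

3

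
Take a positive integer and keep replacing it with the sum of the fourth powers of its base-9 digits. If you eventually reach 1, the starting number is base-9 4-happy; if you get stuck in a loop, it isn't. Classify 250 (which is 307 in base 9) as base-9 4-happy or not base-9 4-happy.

not base-9 4-happy

250 = (3,0,7)_9 → 3⁴ + 0⁴ + 7⁴ = 2482
2482 = (3,3,5,7)_9 → 3⁴ + 3⁴ + 5⁴ + 7⁴ = 3188
3188 = (4,3,3,2)_9 → 4⁴ + 3⁴ + 3⁴ + 2⁴ = 434
434 = (5,3,2)_9 → 5⁴ + 3⁴ + 2⁴ = 722
722 = (8,8,2)_9 → 8⁴ + 8⁴ + 2⁴ = 8208
8208 = (1,2,2,3,0)_9 → 1⁴ + 2⁴ + 2⁴ + 3⁴ + 0⁴ = 114
114 = (1,3,6)_9 → 1⁴ + 3⁴ + 6⁴ = 1378
1378 = (1,8,0,1)_9 → 1⁴ + 8⁴ + 0⁴ + 1⁴ = 4098
4098 = (5,5,5,3)_9 → 5⁴ + 5⁴ + 5⁴ + 3⁴ = 1956
1956 = (2,6,1,3)_9 → 2⁴ + 6⁴ + 1⁴ + 3⁴ = 1394
1394 = (1,8,1,8)_9 → 1⁴ + 8⁴ + 1⁴ + 8⁴ = 8194
8194 = (1,2,2,1,4)_9 → 1⁴ + 2⁴ + 2⁴ + 1⁴ + 4⁴ = 290
290 = (3,5,2)_9 → 3⁴ + 5⁴ + 2⁴ = 722  — 722 already seen; the sequence cycles without reaching 1.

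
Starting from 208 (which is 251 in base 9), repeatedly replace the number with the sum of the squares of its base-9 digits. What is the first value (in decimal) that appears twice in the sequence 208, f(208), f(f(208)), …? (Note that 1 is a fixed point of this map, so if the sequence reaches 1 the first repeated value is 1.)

208 = (2,5,1)_9 → 2² + 5² + 1² = 30
30 = (3,3)_9 → 3² + 3² = 18
18 = (2,0)_9 → 2² + 0² = 4
4 = (4)_9 → 4² = 16
16 = (1,7)_9 → 1² + 7² = 50
50 = (5,5)_9 → 5² + 5² = 50  — 50 already appeared earlier.

50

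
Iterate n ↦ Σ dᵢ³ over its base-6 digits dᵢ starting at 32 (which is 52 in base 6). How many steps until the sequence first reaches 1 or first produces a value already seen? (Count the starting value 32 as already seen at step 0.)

8

32 = (5,2)_6 → 5³ + 2³ = 125 + 8 = 133
133 = (3,4,1)_6 → 3³ + 4³ + 1³ = 27 + 64 + 1 = 92
92 = (2,3,2)_6 → 2³ + 3³ + 2³ = 8 + 27 + 8 = 43
43 = (1,1,1)_6 → 1³ + 1³ + 1³ = 1 + 1 + 1 = 3
3 = (3)_6 → 3³ = 27
27 = (4,3)_6 → 4³ + 3³ = 64 + 27 = 91
91 = (2,3,1)_6 → 2³ + 3³ + 1³ = 8 + 27 + 1 = 36
36 = (1,0,0)_6 → 1³ + 0³ + 0³ = 1 + 0 + 0 = 1  — reached 1.
That took 8 steps.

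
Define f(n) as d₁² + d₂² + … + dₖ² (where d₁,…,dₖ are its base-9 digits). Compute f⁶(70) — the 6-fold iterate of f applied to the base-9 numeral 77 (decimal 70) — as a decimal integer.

70 = (7,7)_9 → 7² + 7² = 49 + 49 = 98
98 = (1,1,8)_9 → 1² + 1² + 8² = 1 + 1 + 64 = 66
66 = (7,3)_9 → 7² + 3² = 49 + 9 = 58
58 = (6,4)_9 → 6² + 4² = 36 + 16 = 52
52 = (5,7)_9 → 5² + 7² = 25 + 49 = 74
74 = (8,2)_9 → 8² + 2² = 64 + 4 = 68

68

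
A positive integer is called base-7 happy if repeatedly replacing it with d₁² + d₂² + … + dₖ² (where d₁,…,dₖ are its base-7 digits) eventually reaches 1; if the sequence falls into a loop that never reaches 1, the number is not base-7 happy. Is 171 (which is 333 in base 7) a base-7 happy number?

171 = (3,3,3)_7 → 3² + 3² + 3² = 9 + 9 + 9 = 27
27 = (3,6)_7 → 3² + 6² = 9 + 36 = 45
45 = (6,3)_7 → 6² + 3² = 36 + 9 = 45  — 45 already seen; the sequence cycles without reaching 1.

not base-7 happy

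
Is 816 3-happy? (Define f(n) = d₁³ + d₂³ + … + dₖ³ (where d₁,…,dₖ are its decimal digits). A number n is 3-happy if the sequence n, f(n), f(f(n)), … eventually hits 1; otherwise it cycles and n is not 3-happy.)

816 → 8³ + 1³ + 6³ = 729
729 → 7³ + 2³ + 9³ = 1080
1080 → 1³ + 0³ + 8³ + 0³ = 513
513 → 5³ + 1³ + 3³ = 153
153 → 1³ + 5³ + 3³ = 153  — 153 already seen; the sequence cycles without reaching 1.

not 3-happy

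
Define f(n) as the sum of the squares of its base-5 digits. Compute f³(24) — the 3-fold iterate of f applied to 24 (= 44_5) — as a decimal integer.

24 = (4,4)_5 → 4² + 4² = 32
32 = (1,1,2)_5 → 1² + 1² + 2² = 6
6 = (1,1)_5 → 1² + 1² = 2

2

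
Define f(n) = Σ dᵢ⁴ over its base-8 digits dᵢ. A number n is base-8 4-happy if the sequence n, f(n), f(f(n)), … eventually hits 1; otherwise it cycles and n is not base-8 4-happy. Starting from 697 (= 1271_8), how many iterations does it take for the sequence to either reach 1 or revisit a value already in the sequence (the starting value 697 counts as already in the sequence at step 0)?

697 = (1,2,7,1)_8 → 1⁴ + 2⁴ + 7⁴ + 1⁴ = 1 + 16 + 2401 + 1 = 2419
2419 = (4,5,6,3)_8 → 4⁴ + 5⁴ + 6⁴ + 3⁴ = 256 + 625 + 1296 + 81 = 2258
2258 = (4,3,2,2)_8 → 4⁴ + 3⁴ + 2⁴ + 2⁴ = 256 + 81 + 16 + 16 = 369
369 = (5,6,1)_8 → 5⁴ + 6⁴ + 1⁴ = 625 + 1296 + 1 = 1922
1922 = (3,6,0,2)_8 → 3⁴ + 6⁴ + 0⁴ + 2⁴ = 81 + 1296 + 0 + 16 = 1393
1393 = (2,5,6,1)_8 → 2⁴ + 5⁴ + 6⁴ + 1⁴ = 16 + 625 + 1296 + 1 = 1938
1938 = (3,6,2,2)_8 → 3⁴ + 6⁴ + 2⁴ + 2⁴ = 81 + 1296 + 16 + 16 = 1409
1409 = (2,6,0,1)_8 → 2⁴ + 6⁴ + 0⁴ + 1⁴ = 16 + 1296 + 0 + 1 = 1313
1313 = (2,4,4,1)_8 → 2⁴ + 4⁴ + 4⁴ + 1⁴ = 16 + 256 + 256 + 1 = 529
529 = (1,0,2,1)_8 → 1⁴ + 0⁴ + 2⁴ + 1⁴ = 1 + 0 + 16 + 1 = 18
18 = (2,2)_8 → 2⁴ + 2⁴ = 16 + 16 = 32
32 = (4,0)_8 → 4⁴ + 0⁴ = 256 + 0 = 256
256 = (4,0,0)_8 → 4⁴ + 0⁴ + 0⁴ = 256 + 0 + 0 = 256  — 256 repeats.
That took 13 steps.

13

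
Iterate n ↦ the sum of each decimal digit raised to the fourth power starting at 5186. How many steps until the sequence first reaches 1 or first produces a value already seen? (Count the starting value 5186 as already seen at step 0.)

5186 → 5⁴ + 1⁴ + 8⁴ + 6⁴ = 6018
6018 → 6⁴ + 0⁴ + 1⁴ + 8⁴ = 5393
5393 → 5⁴ + 3⁴ + 9⁴ + 3⁴ = 7348
7348 → 7⁴ + 3⁴ + 4⁴ + 8⁴ = 6834
6834 → 6⁴ + 8⁴ + 3⁴ + 4⁴ = 5729
5729 → 5⁴ + 7⁴ + 2⁴ + 9⁴ = 9603
9603 → 9⁴ + 6⁴ + 0⁴ + 3⁴ = 7938
7938 → 7⁴ + 9⁴ + 3⁴ + 8⁴ = 13139
13139 → 1⁴ + 3⁴ + 1⁴ + 3⁴ + 9⁴ = 6725
6725 → 6⁴ + 7⁴ + 2⁴ + 5⁴ = 4338
4338 → 4⁴ + 3⁴ + 3⁴ + 8⁴ = 4514
4514 → 4⁴ + 5⁴ + 1⁴ + 4⁴ = 1138
1138 → 1⁴ + 1⁴ + 3⁴ + 8⁴ = 4179
4179 → 4⁴ + 1⁴ + 7⁴ + 9⁴ = 9219
9219 → 9⁴ + 2⁴ + 1⁴ + 9⁴ = 13139  — 13139 repeats.
That took 15 steps.

15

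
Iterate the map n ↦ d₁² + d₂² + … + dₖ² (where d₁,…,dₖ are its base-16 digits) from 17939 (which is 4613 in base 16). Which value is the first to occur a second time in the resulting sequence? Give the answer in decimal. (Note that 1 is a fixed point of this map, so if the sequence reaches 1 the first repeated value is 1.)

146

17939 = (4,6,1,3)_16 → 4² + 6² + 1² + 3² = 16 + 36 + 1 + 9 = 62
62 = (3,14)_16 → 3² + 14² = 9 + 196 = 205
205 = (12,13)_16 → 12² + 13² = 144 + 169 = 313
313 = (1,3,9)_16 → 1² + 3² + 9² = 1 + 9 + 81 = 91
91 = (5,11)_16 → 5² + 11² = 25 + 121 = 146
146 = (9,2)_16 → 9² + 2² = 81 + 4 = 85
85 = (5,5)_16 → 5² + 5² = 25 + 25 = 50
50 = (3,2)_16 → 3² + 2² = 9 + 4 = 13
13 = (13)_16 → 13² = 169
169 = (10,9)_16 → 10² + 9² = 100 + 81 = 181
181 = (11,5)_16 → 11² + 5² = 121 + 25 = 146  — 146 already appeared earlier.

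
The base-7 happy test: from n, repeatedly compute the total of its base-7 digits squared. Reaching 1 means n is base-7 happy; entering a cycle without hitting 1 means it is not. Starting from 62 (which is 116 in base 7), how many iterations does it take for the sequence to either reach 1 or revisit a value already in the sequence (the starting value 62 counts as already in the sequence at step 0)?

5

62 = (1,1,6)_7 → 1² + 1² + 6² = 1 + 1 + 36 = 38
38 = (5,3)_7 → 5² + 3² = 25 + 9 = 34
34 = (4,6)_7 → 4² + 6² = 16 + 36 = 52
52 = (1,0,3)_7 → 1² + 0² + 3² = 1 + 0 + 9 = 10
10 = (1,3)_7 → 1² + 3² = 1 + 9 = 10  — 10 repeats.
That took 5 steps.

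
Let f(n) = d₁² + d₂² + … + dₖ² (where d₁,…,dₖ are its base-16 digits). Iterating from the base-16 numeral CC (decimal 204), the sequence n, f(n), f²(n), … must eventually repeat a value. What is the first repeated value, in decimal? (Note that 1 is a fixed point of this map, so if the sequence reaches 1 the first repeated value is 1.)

204 = (12,12)_16 → 12² + 12² = 288
288 = (1,2,0)_16 → 1² + 2² + 0² = 5
5 = (5)_16 → 5² = 25
25 = (1,9)_16 → 1² + 9² = 82
82 = (5,2)_16 → 5² + 2² = 29
29 = (1,13)_16 → 1² + 13² = 170
170 = (10,10)_16 → 10² + 10² = 200
200 = (12,8)_16 → 12² + 8² = 208
208 = (13,0)_16 → 13² + 0² = 169
169 = (10,9)_16 → 10² + 9² = 181
181 = (11,5)_16 → 11² + 5² = 146
146 = (9,2)_16 → 9² + 2² = 85
85 = (5,5)_16 → 5² + 5² = 50
50 = (3,2)_16 → 3² + 2² = 13
13 = (13)_16 → 13² = 169  — 169 already appeared earlier.

169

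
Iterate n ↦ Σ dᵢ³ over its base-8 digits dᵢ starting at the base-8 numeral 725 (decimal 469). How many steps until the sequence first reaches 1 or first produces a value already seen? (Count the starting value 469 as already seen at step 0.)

5

469 = (7,2,5)_8 → 476
476 = (7,3,4)_8 → 434
434 = (6,6,2)_8 → 440
440 = (6,7,0)_8 → 559
559 = (1,0,5,7)_8 → 469  — 469 repeats.
That took 5 steps.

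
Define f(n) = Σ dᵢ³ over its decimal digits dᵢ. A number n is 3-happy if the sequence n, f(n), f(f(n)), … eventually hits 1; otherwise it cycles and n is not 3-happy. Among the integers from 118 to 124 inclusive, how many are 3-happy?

1

118: 118 → 514 → 190 → 730 → 370 → 370  — not 3-happy
119: 119 → 731 → 371 → 371  — not 3-happy
120: 120 → 9 → 729 → 1080 → 513 → 153 → 153  — not 3-happy
121: 121 → 10 → 1  — 3-happy
122: 122 → 17 → 344 → 155 → 251 → 134 → 92 → 737 → 713 → 371 → 371  — not 3-happy
123: 123 → 36 → 243 → 99 → 1458 → 702 → 351 → 153 → 153  — not 3-happy
124: 124 → 73 → 370 → 370  — not 3-happy
3-happy: 121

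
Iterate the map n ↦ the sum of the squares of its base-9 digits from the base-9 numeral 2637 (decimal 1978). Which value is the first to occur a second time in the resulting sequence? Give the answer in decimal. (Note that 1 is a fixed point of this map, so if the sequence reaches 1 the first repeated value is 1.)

1978 = (2,6,3,7)_9 → 2² + 6² + 3² + 7² = 98
98 = (1,1,8)_9 → 1² + 1² + 8² = 66
66 = (7,3)_9 → 7² + 3² = 58
58 = (6,4)_9 → 6² + 4² = 52
52 = (5,7)_9 → 5² + 7² = 74
74 = (8,2)_9 → 8² + 2² = 68
68 = (7,5)_9 → 7² + 5² = 74  — 74 already appeared earlier.

74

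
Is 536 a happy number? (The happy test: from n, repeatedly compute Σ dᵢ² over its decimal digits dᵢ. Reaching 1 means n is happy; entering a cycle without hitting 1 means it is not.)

536 → 5² + 3² + 6² = 70
70 → 7² + 0² = 49
49 → 4² + 9² = 97
97 → 9² + 7² = 130
130 → 1² + 3² + 0² = 10
10 → 1² + 0² = 1  — reached 1.

happy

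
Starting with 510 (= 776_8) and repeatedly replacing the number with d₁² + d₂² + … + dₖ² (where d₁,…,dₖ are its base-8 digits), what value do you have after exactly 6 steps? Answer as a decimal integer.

510 = (7,7,6)_8 → 134
134 = (2,0,6)_8 → 40
40 = (5,0)_8 → 25
25 = (3,1)_8 → 10
10 = (1,2)_8 → 5
5 = (5)_8 → 25

25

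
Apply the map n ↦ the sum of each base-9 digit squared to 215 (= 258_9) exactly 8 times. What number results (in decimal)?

53

215 = (2,5,8)_9 → 2² + 5² + 8² = 4 + 25 + 64 = 93
93 = (1,1,3)_9 → 1² + 1² + 3² = 1 + 1 + 9 = 11
11 = (1,2)_9 → 1² + 2² = 1 + 4 = 5
5 = (5)_9 → 5² = 25
25 = (2,7)_9 → 2² + 7² = 4 + 49 = 53
53 = (5,8)_9 → 5² + 8² = 25 + 64 = 89
89 = (1,0,8)_9 → 1² + 0² + 8² = 1 + 0 + 64 = 65
65 = (7,2)_9 → 7² + 2² = 49 + 4 = 53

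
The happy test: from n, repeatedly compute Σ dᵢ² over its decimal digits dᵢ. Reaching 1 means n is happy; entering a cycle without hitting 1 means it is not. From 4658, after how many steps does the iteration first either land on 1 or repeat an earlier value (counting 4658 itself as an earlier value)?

4658 → 141
141 → 18
18 → 65
65 → 61
61 → 37
37 → 58
58 → 89
89 → 145
145 → 42
42 → 20
20 → 4
4 → 16
16 → 37  — 37 repeats.
That took 13 steps.

13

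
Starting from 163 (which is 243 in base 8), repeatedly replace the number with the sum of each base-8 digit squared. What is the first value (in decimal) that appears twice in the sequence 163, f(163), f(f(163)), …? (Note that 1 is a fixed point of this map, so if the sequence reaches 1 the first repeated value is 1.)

163 = (2,4,3)_8 → 2² + 4² + 3² = 29
29 = (3,5)_8 → 3² + 5² = 34
34 = (4,2)_8 → 4² + 2² = 20
20 = (2,4)_8 → 2² + 4² = 20  — 20 already appeared earlier.

20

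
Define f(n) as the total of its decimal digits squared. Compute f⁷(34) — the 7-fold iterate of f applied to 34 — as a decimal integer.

20

34 → 25
25 → 29
29 → 85
85 → 89
89 → 145
145 → 42
42 → 20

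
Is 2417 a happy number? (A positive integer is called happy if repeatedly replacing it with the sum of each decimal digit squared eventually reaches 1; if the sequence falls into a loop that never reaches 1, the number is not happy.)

2417 → 2² + 4² + 1² + 7² = 70
70 → 7² + 0² = 49
49 → 4² + 9² = 97
97 → 9² + 7² = 130
130 → 1² + 3² + 0² = 10
10 → 1² + 0² = 1  — reached 1.

happy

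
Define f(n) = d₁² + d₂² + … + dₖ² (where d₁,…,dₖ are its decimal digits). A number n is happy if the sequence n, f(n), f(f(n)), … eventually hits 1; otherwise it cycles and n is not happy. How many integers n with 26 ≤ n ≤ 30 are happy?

26: 26 → 40 → 16 → 37 → 58 → 89 → 145 → 42 → 20 → 4 → 16  (repeats 16)
27: 27 → 53 → 34 → 25 → 29 → 85 → 89 → 145 → 42 → 20 → 4 → 16 → 37 → 58 → 89  (repeats 89)
28: 28 → 68 → 100 → 1  (reaches 1)
29: 29 → 85 → 89 → 145 → 42 → 20 → 4 → 16 → 37 → 58 → 89  (repeats 89)
30: 30 → 9 → 81 → 65 → 61 → 37 → 58 → 89 → 145 → 42 → 20 → 4 → 16 → 37  (repeats 37)
happy: 28

1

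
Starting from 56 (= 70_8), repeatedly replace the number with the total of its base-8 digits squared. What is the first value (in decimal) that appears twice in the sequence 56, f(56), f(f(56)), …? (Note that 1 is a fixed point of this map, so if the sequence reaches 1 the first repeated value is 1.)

26

56 = (7,0)_8 → 7² + 0² = 49 + 0 = 49
49 = (6,1)_8 → 6² + 1² = 36 + 1 = 37
37 = (4,5)_8 → 4² + 5² = 16 + 25 = 41
41 = (5,1)_8 → 5² + 1² = 25 + 1 = 26
26 = (3,2)_8 → 3² + 2² = 9 + 4 = 13
13 = (1,5)_8 → 1² + 5² = 1 + 25 = 26  — 26 already appeared earlier.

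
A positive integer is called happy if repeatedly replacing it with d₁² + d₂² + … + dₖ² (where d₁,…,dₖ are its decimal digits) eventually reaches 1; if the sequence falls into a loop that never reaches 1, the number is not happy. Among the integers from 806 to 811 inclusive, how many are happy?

1

806: 806 → 100 → 1  — happy
807: 807 → 113 → 11 → 2 → 4 → 16 → 37 → 58 → 89 → 145 → 42 → 20 → 4  — not happy
808: 808 → 128 → 69 → 117 → 51 → 26 → 40 → 16 → 37 → 58 → 89 → 145 → 42 → 20 → 4 → 16  — not happy
809: 809 → 145 → 42 → 20 → 4 → 16 → 37 → 58 → 89 → 145  — not happy
810: 810 → 65 → 61 → 37 → 58 → 89 → 145 → 42 → 20 → 4 → 16 → 37  — not happy
811: 811 → 66 → 72 → 53 → 34 → 25 → 29 → 85 → 89 → 145 → 42 → 20 → 4 → 16 → 37 → 58 → 89  — not happy
happy: 806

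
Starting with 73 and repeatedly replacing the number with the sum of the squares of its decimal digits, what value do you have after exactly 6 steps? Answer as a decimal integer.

73 → 7² + 3² = 58
58 → 5² + 8² = 89
89 → 8² + 9² = 145
145 → 1² + 4² + 5² = 42
42 → 4² + 2² = 20
20 → 2² + 0² = 4

4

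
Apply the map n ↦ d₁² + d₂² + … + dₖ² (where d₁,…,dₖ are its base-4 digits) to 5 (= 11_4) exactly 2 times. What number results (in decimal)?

5 = (1,1)_4 → 1² + 1² = 1 + 1 = 2
2 = (2)_4 → 2² = 4

4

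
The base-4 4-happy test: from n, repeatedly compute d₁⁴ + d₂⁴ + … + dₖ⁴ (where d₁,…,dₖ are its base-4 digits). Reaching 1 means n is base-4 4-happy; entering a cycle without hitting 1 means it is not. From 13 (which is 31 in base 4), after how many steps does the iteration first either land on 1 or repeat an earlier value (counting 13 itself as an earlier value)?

13 = (3,1)_4 → 3⁴ + 1⁴ = 82
82 = (1,1,0,2)_4 → 1⁴ + 1⁴ + 0⁴ + 2⁴ = 18
18 = (1,0,2)_4 → 1⁴ + 0⁴ + 2⁴ = 17
17 = (1,0,1)_4 → 1⁴ + 0⁴ + 1⁴ = 2
2 = (2)_4 → 2⁴ = 16
16 = (1,0,0)_4 → 1⁴ + 0⁴ + 0⁴ = 1  — reached 1.
That took 6 steps.

6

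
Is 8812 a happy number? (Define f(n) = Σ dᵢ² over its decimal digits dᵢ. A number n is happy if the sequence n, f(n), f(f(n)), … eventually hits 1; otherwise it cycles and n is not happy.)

8812 → 8² + 8² + 1² + 2² = 64 + 64 + 1 + 4 = 133
133 → 1² + 3² + 3² = 1 + 9 + 9 = 19
19 → 1² + 9² = 1 + 81 = 82
82 → 8² + 2² = 64 + 4 = 68
68 → 6² + 8² = 36 + 64 = 100
100 → 1² + 0² + 0² = 1 + 0 + 0 = 1  — reached 1.

happy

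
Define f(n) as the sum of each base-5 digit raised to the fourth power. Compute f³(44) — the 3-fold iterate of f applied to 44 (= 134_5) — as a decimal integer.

354

44 = (1,3,4)_5 → 1⁴ + 3⁴ + 4⁴ = 1 + 81 + 256 = 338
338 = (2,3,2,3)_5 → 2⁴ + 3⁴ + 2⁴ + 3⁴ = 16 + 81 + 16 + 81 = 194
194 = (1,2,3,4)_5 → 1⁴ + 2⁴ + 3⁴ + 4⁴ = 1 + 16 + 81 + 256 = 354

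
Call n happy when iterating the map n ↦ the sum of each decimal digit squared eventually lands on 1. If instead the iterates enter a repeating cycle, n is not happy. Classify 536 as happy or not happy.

happy

536 → 70
70 → 49
49 → 97
97 → 130
130 → 10
10 → 1  — reached 1.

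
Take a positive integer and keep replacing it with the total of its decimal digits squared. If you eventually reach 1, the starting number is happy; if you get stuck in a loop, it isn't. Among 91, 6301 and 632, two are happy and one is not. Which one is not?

6301

91: 91 → 82 → 68 → 100 → 1  — reaches 1 (happy)
6301: 6301 → 46 → 52 → 29 → 85 → 89 → 145 → 42 → 20 → 4 → 16 → 37 → 58 → 89  — repeats 89 (not happy)
632: 632 → 49 → 97 → 130 → 10 → 1  — reaches 1 (happy)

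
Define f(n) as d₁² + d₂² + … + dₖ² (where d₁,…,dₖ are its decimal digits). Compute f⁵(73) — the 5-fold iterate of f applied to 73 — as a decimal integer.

20

73 → 58
58 → 89
89 → 145
145 → 42
42 → 20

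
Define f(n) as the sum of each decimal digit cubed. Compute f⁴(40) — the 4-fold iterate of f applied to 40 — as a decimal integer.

133

40 → 4³ + 0³ = 64
64 → 6³ + 4³ = 280
280 → 2³ + 8³ + 0³ = 520
520 → 5³ + 2³ + 0³ = 133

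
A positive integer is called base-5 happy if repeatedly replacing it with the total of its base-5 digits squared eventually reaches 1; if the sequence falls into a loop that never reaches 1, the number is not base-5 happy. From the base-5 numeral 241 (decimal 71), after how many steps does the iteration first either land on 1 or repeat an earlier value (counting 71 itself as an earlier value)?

4

71 = (2,4,1)_5 → 2² + 4² + 1² = 4 + 16 + 1 = 21
21 = (4,1)_5 → 4² + 1² = 16 + 1 = 17
17 = (3,2)_5 → 3² + 2² = 9 + 4 = 13
13 = (2,3)_5 → 2² + 3² = 4 + 9 = 13  — 13 repeats.
That took 4 steps.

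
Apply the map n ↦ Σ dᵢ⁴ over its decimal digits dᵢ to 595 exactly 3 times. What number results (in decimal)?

14674

595 → 5⁴ + 9⁴ + 5⁴ = 7811
7811 → 7⁴ + 8⁴ + 1⁴ + 1⁴ = 6499
6499 → 6⁴ + 4⁴ + 9⁴ + 9⁴ = 14674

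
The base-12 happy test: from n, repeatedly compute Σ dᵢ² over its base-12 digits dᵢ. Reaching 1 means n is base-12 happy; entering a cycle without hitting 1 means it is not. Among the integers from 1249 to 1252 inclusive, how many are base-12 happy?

1249: 1249 → 129 → 181 → 11 → 121 → 101 → 89 → 74 → 40 → 25 → 5 → 25  — not base-12 happy
1250: 1250 → 132 → 121 → 101 → 89 → 74 → 40 → 25 → 5 → 25  — not base-12 happy
1251: 1251 → 137 → 146 → 5 → 25 → 5  — not base-12 happy
1252: 1252 → 144 → 1  — base-12 happy
base-12 happy: 1252

1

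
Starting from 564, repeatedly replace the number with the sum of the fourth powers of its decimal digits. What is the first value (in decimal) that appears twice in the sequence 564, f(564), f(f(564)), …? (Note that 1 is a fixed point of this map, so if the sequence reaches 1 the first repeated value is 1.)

2178

564 → 5⁴ + 6⁴ + 4⁴ = 2177
2177 → 2⁴ + 1⁴ + 7⁴ + 7⁴ = 4819
4819 → 4⁴ + 8⁴ + 1⁴ + 9⁴ = 10914
10914 → 1⁴ + 0⁴ + 9⁴ + 1⁴ + 4⁴ = 6819
6819 → 6⁴ + 8⁴ + 1⁴ + 9⁴ = 11954
11954 → 1⁴ + 1⁴ + 9⁴ + 5⁴ + 4⁴ = 7444
7444 → 7⁴ + 4⁴ + 4⁴ + 4⁴ = 3169
3169 → 3⁴ + 1⁴ + 6⁴ + 9⁴ = 7939
7939 → 7⁴ + 9⁴ + 3⁴ + 9⁴ = 15604
15604 → 1⁴ + 5⁴ + 6⁴ + 0⁴ + 4⁴ = 2178
2178 → 2⁴ + 1⁴ + 7⁴ + 8⁴ = 6514
6514 → 6⁴ + 5⁴ + 1⁴ + 4⁴ = 2178  — 2178 already appeared earlier.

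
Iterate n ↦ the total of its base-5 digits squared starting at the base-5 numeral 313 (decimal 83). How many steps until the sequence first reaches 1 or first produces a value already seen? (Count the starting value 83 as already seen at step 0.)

3

83 = (3,1,3)_5 → 19
19 = (3,4)_5 → 25
25 = (1,0,0)_5 → 1  — reached 1.
That took 3 steps.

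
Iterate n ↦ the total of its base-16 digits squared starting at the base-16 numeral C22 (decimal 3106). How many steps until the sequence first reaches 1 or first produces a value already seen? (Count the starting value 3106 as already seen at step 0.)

3106 = (12,2,2)_16 → 12² + 2² + 2² = 152
152 = (9,8)_16 → 9² + 8² = 145
145 = (9,1)_16 → 9² + 1² = 82
82 = (5,2)_16 → 5² + 2² = 29
29 = (1,13)_16 → 1² + 13² = 170
170 = (10,10)_16 → 10² + 10² = 200
200 = (12,8)_16 → 12² + 8² = 208
208 = (13,0)_16 → 13² + 0² = 169
169 = (10,9)_16 → 10² + 9² = 181
181 = (11,5)_16 → 11² + 5² = 146
146 = (9,2)_16 → 9² + 2² = 85
85 = (5,5)_16 → 5² + 5² = 50
50 = (3,2)_16 → 3² + 2² = 13
13 = (13)_16 → 13² = 169  — 169 repeats.
That took 14 steps.

14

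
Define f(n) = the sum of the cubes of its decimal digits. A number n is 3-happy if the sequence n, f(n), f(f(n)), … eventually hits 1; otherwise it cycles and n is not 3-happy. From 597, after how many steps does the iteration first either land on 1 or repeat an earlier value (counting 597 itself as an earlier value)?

597 → 5³ + 9³ + 7³ = 125 + 729 + 343 = 1197
1197 → 1³ + 1³ + 9³ + 7³ = 1 + 1 + 729 + 343 = 1074
1074 → 1³ + 0³ + 7³ + 4³ = 1 + 0 + 343 + 64 = 408
408 → 4³ + 0³ + 8³ = 64 + 0 + 512 = 576
576 → 5³ + 7³ + 6³ = 125 + 343 + 216 = 684
684 → 6³ + 8³ + 4³ = 216 + 512 + 64 = 792
792 → 7³ + 9³ + 2³ = 343 + 729 + 8 = 1080
1080 → 1³ + 0³ + 8³ + 0³ = 1 + 0 + 512 + 0 = 513
513 → 5³ + 1³ + 3³ = 125 + 1 + 27 = 153
153 → 1³ + 5³ + 3³ = 1 + 125 + 27 = 153  — 153 repeats.
That took 10 steps.

10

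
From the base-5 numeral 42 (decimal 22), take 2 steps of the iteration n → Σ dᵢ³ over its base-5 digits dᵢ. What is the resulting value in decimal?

22 = (4,2)_5 → 4³ + 2³ = 64 + 8 = 72
72 = (2,4,2)_5 → 2³ + 4³ + 2³ = 8 + 64 + 8 = 80

80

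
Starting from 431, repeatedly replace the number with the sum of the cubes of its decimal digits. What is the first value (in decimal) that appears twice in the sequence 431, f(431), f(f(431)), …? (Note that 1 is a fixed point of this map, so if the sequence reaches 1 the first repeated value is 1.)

371

431 → 4³ + 3³ + 1³ = 64 + 27 + 1 = 92
92 → 9³ + 2³ = 729 + 8 = 737
737 → 7³ + 3³ + 7³ = 343 + 27 + 343 = 713
713 → 7³ + 1³ + 3³ = 343 + 1 + 27 = 371
371 → 3³ + 7³ + 1³ = 27 + 343 + 1 = 371  — 371 already appeared earlier.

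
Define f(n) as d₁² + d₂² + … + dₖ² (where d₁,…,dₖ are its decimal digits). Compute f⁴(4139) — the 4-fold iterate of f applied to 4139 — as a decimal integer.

29

4139 → 4² + 1² + 3² + 9² = 107
107 → 1² + 0² + 7² = 50
50 → 5² + 0² = 25
25 → 2² + 5² = 29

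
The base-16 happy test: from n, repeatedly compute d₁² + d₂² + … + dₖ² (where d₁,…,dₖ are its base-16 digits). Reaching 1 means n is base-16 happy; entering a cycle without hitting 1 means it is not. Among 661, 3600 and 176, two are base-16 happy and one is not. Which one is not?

661: 661 → 110 → 232 → 260 → 17 → 2 → 4 → 16 → 1  — reaches 1 (base-16 happy)
3600: 3600 → 197 → 169 → 181 → 146 → 85 → 50 → 13 → 169  — repeats 169 (not base-16 happy)
176: 176 → 121 → 130 → 68 → 32 → 4 → 16 → 1  — reaches 1 (base-16 happy)

3600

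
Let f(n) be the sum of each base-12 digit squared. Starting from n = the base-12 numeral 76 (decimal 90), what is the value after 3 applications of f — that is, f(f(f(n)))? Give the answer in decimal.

90 = (7,6)_12 → 7² + 6² = 85
85 = (7,1)_12 → 7² + 1² = 50
50 = (4,2)_12 → 4² + 2² = 20

20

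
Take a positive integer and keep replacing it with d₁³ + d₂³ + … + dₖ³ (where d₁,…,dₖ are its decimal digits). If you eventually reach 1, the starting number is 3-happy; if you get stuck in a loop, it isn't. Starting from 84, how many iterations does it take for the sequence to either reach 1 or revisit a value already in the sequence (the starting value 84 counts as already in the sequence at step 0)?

84 → 8³ + 4³ = 576
576 → 5³ + 7³ + 6³ = 684
684 → 6³ + 8³ + 4³ = 792
792 → 7³ + 9³ + 2³ = 1080
1080 → 1³ + 0³ + 8³ + 0³ = 513
513 → 5³ + 1³ + 3³ = 153
153 → 1³ + 5³ + 3³ = 153  — 153 repeats.
That took 7 steps.

7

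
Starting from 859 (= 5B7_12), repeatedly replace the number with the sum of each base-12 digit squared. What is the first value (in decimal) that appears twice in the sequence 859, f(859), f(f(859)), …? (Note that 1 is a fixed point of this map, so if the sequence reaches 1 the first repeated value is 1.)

859 = (5,11,7)_12 → 5² + 11² + 7² = 25 + 121 + 49 = 195
195 = (1,4,3)_12 → 1² + 4² + 3² = 1 + 16 + 9 = 26
26 = (2,2)_12 → 2² + 2² = 4 + 4 = 8
8 = (8)_12 → 8² = 64
64 = (5,4)_12 → 5² + 4² = 25 + 16 = 41
41 = (3,5)_12 → 3² + 5² = 9 + 25 = 34
34 = (2,10)_12 → 2² + 10² = 4 + 100 = 104
104 = (8,8)_12 → 8² + 8² = 64 + 64 = 128
128 = (10,8)_12 → 10² + 8² = 100 + 64 = 164
164 = (1,1,8)_12 → 1² + 1² + 8² = 1 + 1 + 64 = 66
66 = (5,6)_12 → 5² + 6² = 25 + 36 = 61
61 = (5,1)_12 → 5² + 1² = 25 + 1 = 26  — 26 already appeared earlier.

26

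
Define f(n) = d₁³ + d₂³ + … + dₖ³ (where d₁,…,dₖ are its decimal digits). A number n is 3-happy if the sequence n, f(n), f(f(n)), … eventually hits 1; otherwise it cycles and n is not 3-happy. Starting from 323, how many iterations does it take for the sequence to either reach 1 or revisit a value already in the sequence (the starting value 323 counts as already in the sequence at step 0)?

323 → 3³ + 2³ + 3³ = 62
62 → 6³ + 2³ = 224
224 → 2³ + 2³ + 4³ = 80
80 → 8³ + 0³ = 512
512 → 5³ + 1³ + 2³ = 134
134 → 1³ + 3³ + 4³ = 92
92 → 9³ + 2³ = 737
737 → 7³ + 3³ + 7³ = 713
713 → 7³ + 1³ + 3³ = 371
371 → 3³ + 7³ + 1³ = 371  — 371 repeats.
That took 10 steps.

10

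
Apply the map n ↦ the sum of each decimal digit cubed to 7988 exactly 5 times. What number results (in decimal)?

7988 → 7³ + 9³ + 8³ + 8³ = 2096
2096 → 2³ + 0³ + 9³ + 6³ = 953
953 → 9³ + 5³ + 3³ = 881
881 → 8³ + 8³ + 1³ = 1025
1025 → 1³ + 0³ + 2³ + 5³ = 134

134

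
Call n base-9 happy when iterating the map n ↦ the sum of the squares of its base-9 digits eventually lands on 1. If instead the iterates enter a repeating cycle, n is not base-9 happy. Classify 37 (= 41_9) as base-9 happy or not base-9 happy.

not base-9 happy

37 = (4,1)_9 → 4² + 1² = 17
17 = (1,8)_9 → 1² + 8² = 65
65 = (7,2)_9 → 7² + 2² = 53
53 = (5,8)_9 → 5² + 8² = 89
89 = (1,0,8)_9 → 1² + 0² + 8² = 65  — 65 already seen; the sequence cycles without reaching 1.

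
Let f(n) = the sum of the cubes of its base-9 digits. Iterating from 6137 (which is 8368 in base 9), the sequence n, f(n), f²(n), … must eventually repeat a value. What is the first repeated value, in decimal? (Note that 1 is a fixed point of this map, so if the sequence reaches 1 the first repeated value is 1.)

6137 = (8,3,6,8)_9 → 1267
1267 = (1,6,5,7)_9 → 685
685 = (8,4,1)_9 → 577
577 = (7,1,1)_9 → 345
345 = (4,2,3)_9 → 99
99 = (1,2,0)_9 → 9
9 = (1,0)_9 → 1  — reached the fixed point 1.
1 → 1, so 1 is the first repeated value.

1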